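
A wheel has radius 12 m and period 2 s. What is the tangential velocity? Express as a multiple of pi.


Given: radius r = 12 m, period T = 2 s
Using v = 2*pi*r / T
v = 2*pi*12 / 2
v = 24*pi / 2
v = 12*pi m/s

12*pi m/s


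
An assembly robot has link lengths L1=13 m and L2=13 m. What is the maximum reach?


Given: L1 = 13 m, L2 = 13 m
For a 2-link planar arm, max reach = L1 + L2 (fully extended)
Max reach = 13 + 13
Max reach = 26 m

26 m


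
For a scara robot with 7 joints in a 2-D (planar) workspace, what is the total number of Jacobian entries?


Given: task space dimension = 2, joints = 7
Jacobian is a 2 x 7 matrix
Total entries = rows * columns
Total = 2 * 7
Total = 14

14


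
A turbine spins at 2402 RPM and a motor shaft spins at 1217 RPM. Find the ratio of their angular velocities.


Given: RPM_A = 2402, RPM_B = 1217
omega = 2*pi*RPM/60, so omega_A/omega_B = RPM_A / RPM_B
omega_A/omega_B = 2402 / 1217
omega_A/omega_B = 2402/1217

2402/1217


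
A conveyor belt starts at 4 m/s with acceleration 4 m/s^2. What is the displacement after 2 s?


Given: v0 = 4 m/s, a = 4 m/s^2, t = 2 s
Using s = v0*t + (1/2)*a*t^2
s = 4*2 + (1/2)*4*2^2
s = 8 + (1/2)*16
s = 8 + 8
s = 16

16 m


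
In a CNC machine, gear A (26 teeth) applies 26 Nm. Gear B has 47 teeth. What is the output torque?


Given: N1 = 26, N2 = 47, T1 = 26 Nm
Using T2/T1 = N2/N1
T2 = T1 * N2 / N1
T2 = 26 * 47 / 26
T2 = 1222 / 26
T2 = 47 Nm

47 Nm


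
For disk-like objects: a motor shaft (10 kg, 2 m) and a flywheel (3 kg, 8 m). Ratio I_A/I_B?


Given: M1=10 kg, R1=2 m, M2=3 kg, R2=8 m
For a disk: I = (1/2)*M*R^2, so I_A/I_B = (M1*R1^2)/(M2*R2^2)
M1*R1^2 = 10*4 = 40
M2*R2^2 = 3*64 = 192
I_A/I_B = 40/192 = 5/24

5/24


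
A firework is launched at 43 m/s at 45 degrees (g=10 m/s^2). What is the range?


Given: v0 = 43 m/s, theta = 45 deg, g = 10 m/s^2
sin(2*45) = sin(90) = 1
Using R = v0^2 * sin(2*theta) / g
R = 43^2 * 1 / 10
R = 1849 / 10
R = 1849/10 m

1849/10 m


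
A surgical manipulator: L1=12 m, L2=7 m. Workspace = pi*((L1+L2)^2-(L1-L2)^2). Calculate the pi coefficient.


Given: L1 = 12, L2 = 7
(L1+L2)^2 = (19)^2 = 361
(L1-L2)^2 = (5)^2 = 25
Difference = 361 - 25 = 336
This equals 4*L1*L2 = 4*12*7 = 336
Workspace area = 336*pi

336


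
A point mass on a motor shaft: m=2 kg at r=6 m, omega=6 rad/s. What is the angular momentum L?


Given: m = 2 kg, r = 6 m, omega = 6 rad/s
For a point mass: I = m*r^2
I = 2*6^2 = 2*36 = 72
L = I*omega = 72*6
L = 432 kg*m^2/s

432 kg*m^2/s


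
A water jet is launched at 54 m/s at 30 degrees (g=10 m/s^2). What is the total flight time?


Given: v0 = 54 m/s, theta = 30 deg, g = 10 m/s^2
sin(30) = 1/2
Using T = 2*v0*sin(theta) / g
T = 2*54*1/2 / 10
T = 54 / 10
T = 27/5 s

27/5 s


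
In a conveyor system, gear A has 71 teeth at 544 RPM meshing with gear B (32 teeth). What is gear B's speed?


Given: N1 = 71 teeth, w1 = 544 RPM, N2 = 32 teeth
Using N1*w1 = N2*w2
w2 = N1*w1 / N2
w2 = 71*544 / 32
w2 = 38624 / 32
w2 = 1207 RPM

1207 RPM


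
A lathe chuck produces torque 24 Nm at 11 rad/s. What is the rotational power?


Given: tau = 24 Nm, omega = 11 rad/s
Using P = tau * omega
P = 24 * 11
P = 264 W

264 W


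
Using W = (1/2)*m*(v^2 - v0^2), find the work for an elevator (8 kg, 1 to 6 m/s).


Given: m = 8 kg, v0 = 1 m/s, v = 6 m/s
Using W = (1/2)*m*(v^2 - v0^2)
v^2 = 6^2 = 36
v0^2 = 1^2 = 1
v^2 - v0^2 = 36 - 1 = 35
W = (1/2)*8*35 = 140 J

140 J


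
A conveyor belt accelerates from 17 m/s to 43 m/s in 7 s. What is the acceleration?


Given: initial velocity v0 = 17 m/s, final velocity v = 43 m/s, time t = 7 s
Using a = (v - v0) / t
a = (43 - 17) / 7
a = 26 / 7
a = 26/7 m/s^2

26/7 m/s^2


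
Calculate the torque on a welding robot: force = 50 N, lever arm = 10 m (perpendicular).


Given: F = 50 N, r = 10 m, angle = 90 deg (perpendicular)
Using tau = F * r * sin(90)
sin(90) = 1
tau = 50 * 10 * 1
tau = 500 Nm

500 Nm


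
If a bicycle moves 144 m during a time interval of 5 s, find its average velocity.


Given: distance d = 144 m, time t = 5 s
Using v = d / t
v = 144 / 5
v = 144/5 m/s

144/5 m/s


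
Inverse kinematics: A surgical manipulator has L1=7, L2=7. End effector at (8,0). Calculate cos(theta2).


Given: L1 = 7, L2 = 7, target (x, y) = (8, 0)
Using cos(theta2) = (x^2 + y^2 - L1^2 - L2^2) / (2*L1*L2)
x^2 + y^2 = 8^2 + 0 = 64
L1^2 + L2^2 = 49 + 49 = 98
Numerator = 64 - 98 = -34
Denominator = 2*7*7 = 98
cos(theta2) = -34/98 = -17/49

-17/49


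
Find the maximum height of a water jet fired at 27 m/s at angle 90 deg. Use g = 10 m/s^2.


Given: v0 = 27 m/s, theta = 90 deg, g = 10 m/s^2
sin^2(90) = 1
Using H = v0^2 * sin^2(theta) / (2*g)
H = 27^2 * 1 / (2*10)
H = 729 * 1 / 20
H = 729 / 20
H = 729/20 m

729/20 m


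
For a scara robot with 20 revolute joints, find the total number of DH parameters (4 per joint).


Given: 20 joints, 4 DH parameters per joint (d, theta, a, alpha)
Total DH parameters = number_of_joints * 4
Total = 20 * 4
Total = 80

80


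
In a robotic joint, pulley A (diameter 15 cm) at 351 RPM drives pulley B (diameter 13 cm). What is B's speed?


Given: D1 = 15 cm, w1 = 351 RPM, D2 = 13 cm
Using D1*w1 = D2*w2
w2 = D1*w1 / D2
w2 = 15*351 / 13
w2 = 5265 / 13
w2 = 405 RPM

405 RPM


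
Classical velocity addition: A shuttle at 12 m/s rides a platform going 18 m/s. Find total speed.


Given: object velocity = 12 m/s, platform velocity = 18 m/s (same direction)
Using classical velocity addition: v_total = v_object + v_platform
v_total = 12 + 18
v_total = 30 m/s

30 m/s


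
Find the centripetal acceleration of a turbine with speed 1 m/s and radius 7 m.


Given: v = 1 m/s, r = 7 m
Using a_c = v^2 / r
a_c = 1^2 / 7
a_c = 1 / 7
a_c = 1/7 m/s^2

1/7 m/s^2


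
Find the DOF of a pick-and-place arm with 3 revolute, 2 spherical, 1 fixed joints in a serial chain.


Given: serial robot with 3 revolute, 2 spherical, 1 fixed joints
DOF contribution per joint type: revolute=1, prismatic=1, spherical=3, fixed=0
DOF = 3*1 + 2*3 + 1*0
DOF = 9

9


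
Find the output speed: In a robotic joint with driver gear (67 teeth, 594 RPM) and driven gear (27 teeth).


Given: N1 = 67 teeth, w1 = 594 RPM, N2 = 27 teeth
Using N1*w1 = N2*w2
w2 = N1*w1 / N2
w2 = 67*594 / 27
w2 = 39798 / 27
w2 = 1474 RPM

1474 RPM


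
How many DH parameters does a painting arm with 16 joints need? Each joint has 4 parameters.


Given: 16 joints, 4 DH parameters per joint (d, theta, a, alpha)
Total DH parameters = number_of_joints * 4
Total = 16 * 4
Total = 64

64


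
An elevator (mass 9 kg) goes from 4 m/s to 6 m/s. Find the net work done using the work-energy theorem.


Given: m = 9 kg, v0 = 4 m/s, v = 6 m/s
Using W = (1/2)*m*(v^2 - v0^2)
v^2 = 6^2 = 36
v0^2 = 4^2 = 16
v^2 - v0^2 = 36 - 16 = 20
W = (1/2)*9*20 = 90 J

90 J


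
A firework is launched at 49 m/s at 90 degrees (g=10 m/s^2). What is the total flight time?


Given: v0 = 49 m/s, theta = 90 deg, g = 10 m/s^2
sin(90) = 1
Using T = 2*v0*sin(theta) / g
T = 2*49*1 / 10
T = 98 / 10
T = 49/5 s

49/5 s


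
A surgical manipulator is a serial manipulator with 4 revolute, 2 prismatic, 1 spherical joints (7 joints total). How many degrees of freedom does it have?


Given: serial robot with 4 revolute, 2 prismatic, 1 spherical joints
DOF contribution per joint type: revolute=1, prismatic=1, spherical=3, fixed=0
DOF = 4*1 + 2*1 + 1*3
DOF = 9

9


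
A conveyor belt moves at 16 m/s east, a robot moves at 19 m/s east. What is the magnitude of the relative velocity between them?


Given: v_A = 16 m/s east, v_B = 19 m/s east
Both move in the same direction; relative speed = |v_A - v_B|
|16 - 19| = |-3|
= 3 m/s

3 m/s


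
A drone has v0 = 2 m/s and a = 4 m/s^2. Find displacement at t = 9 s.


Given: v0 = 2 m/s, a = 4 m/s^2, t = 9 s
Using s = v0*t + (1/2)*a*t^2
s = 2*9 + (1/2)*4*9^2
s = 18 + (1/2)*324
s = 18 + 162
s = 180

180 m


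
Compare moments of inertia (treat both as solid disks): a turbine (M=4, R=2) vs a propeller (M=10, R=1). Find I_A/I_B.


Given: M1=4 kg, R1=2 m, M2=10 kg, R2=1 m
For a disk: I = (1/2)*M*R^2, so I_A/I_B = (M1*R1^2)/(M2*R2^2)
M1*R1^2 = 4*4 = 16
M2*R2^2 = 10*1 = 10
I_A/I_B = 16/10 = 8/5

8/5


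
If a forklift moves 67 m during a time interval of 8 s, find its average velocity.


Given: distance d = 67 m, time t = 8 s
Using v = d / t
v = 67 / 8
v = 67/8 m/s

67/8 m/s


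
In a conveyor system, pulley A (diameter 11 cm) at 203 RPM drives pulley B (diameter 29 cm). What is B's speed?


Given: D1 = 11 cm, w1 = 203 RPM, D2 = 29 cm
Using D1*w1 = D2*w2
w2 = D1*w1 / D2
w2 = 11*203 / 29
w2 = 2233 / 29
w2 = 77 RPM

77 RPM


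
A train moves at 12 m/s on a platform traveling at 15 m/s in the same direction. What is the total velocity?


Given: object velocity = 12 m/s, platform velocity = 15 m/s (same direction)
Using classical velocity addition: v_total = v_object + v_platform
v_total = 12 + 15
v_total = 27 m/s

27 m/s


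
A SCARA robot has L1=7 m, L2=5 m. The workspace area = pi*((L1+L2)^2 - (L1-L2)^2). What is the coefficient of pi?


Given: L1 = 7, L2 = 5
(L1+L2)^2 = (12)^2 = 144
(L1-L2)^2 = (2)^2 = 4
Difference = 144 - 4 = 140
This equals 4*L1*L2 = 4*7*5 = 140
Workspace area = 140*pi

140


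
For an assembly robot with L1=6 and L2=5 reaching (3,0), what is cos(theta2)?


Given: L1 = 6, L2 = 5, target (x, y) = (3, 0)
Using cos(theta2) = (x^2 + y^2 - L1^2 - L2^2) / (2*L1*L2)
x^2 + y^2 = 3^2 + 0 = 9
L1^2 + L2^2 = 36 + 25 = 61
Numerator = 9 - 61 = -52
Denominator = 2*6*5 = 60
cos(theta2) = -52/60 = -13/15

-13/15


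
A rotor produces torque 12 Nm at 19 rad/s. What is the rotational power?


Given: tau = 12 Nm, omega = 19 rad/s
Using P = tau * omega
P = 12 * 19
P = 228 W

228 W


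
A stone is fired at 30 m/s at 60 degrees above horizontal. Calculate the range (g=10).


Given: v0 = 30 m/s, theta = 60 deg, g = 10 m/s^2
sin(2*60) = sin(120) = sqrt(3)/2
Using R = v0^2 * sin(2*theta) / g
R = 30^2 * (sqrt(3)/2) / 10
R = 900 * sqrt(3) / 20
R = 45*sqrt(3) m

45*sqrt(3) m


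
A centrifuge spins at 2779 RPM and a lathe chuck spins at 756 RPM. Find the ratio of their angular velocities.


Given: RPM_A = 2779, RPM_B = 756
omega = 2*pi*RPM/60, so omega_A/omega_B = RPM_A / RPM_B
omega_A/omega_B = 2779 / 756
omega_A/omega_B = 397/108

397/108


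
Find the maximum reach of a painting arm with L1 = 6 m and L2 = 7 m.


Given: L1 = 6 m, L2 = 7 m
For a 2-link planar arm, max reach = L1 + L2 (fully extended)
Max reach = 6 + 7
Max reach = 13 m

13 m


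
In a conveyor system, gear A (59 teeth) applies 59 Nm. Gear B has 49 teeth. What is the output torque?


Given: N1 = 59, N2 = 49, T1 = 59 Nm
Using T2/T1 = N2/N1
T2 = T1 * N2 / N1
T2 = 59 * 49 / 59
T2 = 2891 / 59
T2 = 49 Nm

49 Nm


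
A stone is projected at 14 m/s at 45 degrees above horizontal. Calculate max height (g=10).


Given: v0 = 14 m/s, theta = 45 deg, g = 10 m/s^2
sin^2(45) = 1/2
Using H = v0^2 * sin^2(theta) / (2*g)
H = 14^2 * 1/2 / (2*10)
H = 196 * 1/2 / 20
H = 98 / 20
H = 49/10 m

49/10 m


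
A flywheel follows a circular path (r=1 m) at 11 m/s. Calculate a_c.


Given: v = 11 m/s, r = 1 m
Using a_c = v^2 / r
a_c = 11^2 / 1
a_c = 121 / 1
a_c = 121 m/s^2

121 m/s^2


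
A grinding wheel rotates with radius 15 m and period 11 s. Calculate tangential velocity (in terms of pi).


Given: radius r = 15 m, period T = 11 s
Using v = 2*pi*r / T
v = 2*pi*15 / 11
v = 30*pi / 11
v = 30/11*pi m/s

30/11*pi m/s


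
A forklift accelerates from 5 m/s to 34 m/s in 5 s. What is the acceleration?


Given: initial velocity v0 = 5 m/s, final velocity v = 34 m/s, time t = 5 s
Using a = (v - v0) / t
a = (34 - 5) / 5
a = 29 / 5
a = 29/5 m/s^2

29/5 m/s^2


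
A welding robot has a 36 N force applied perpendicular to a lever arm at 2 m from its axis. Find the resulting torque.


Given: F = 36 N, r = 2 m, angle = 90 deg (perpendicular)
Using tau = F * r * sin(90)
sin(90) = 1
tau = 36 * 2 * 1
tau = 72 Nm

72 Nm


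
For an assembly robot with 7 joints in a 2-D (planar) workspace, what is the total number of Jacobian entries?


Given: task space dimension = 2, joints = 7
Jacobian is a 2 x 7 matrix
Total entries = rows * columns
Total = 2 * 7
Total = 14

14


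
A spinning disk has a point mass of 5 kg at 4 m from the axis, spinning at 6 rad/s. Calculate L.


Given: m = 5 kg, r = 4 m, omega = 6 rad/s
For a point mass: I = m*r^2
I = 5*4^2 = 5*16 = 80
L = I*omega = 80*6
L = 480 kg*m^2/s

480 kg*m^2/s


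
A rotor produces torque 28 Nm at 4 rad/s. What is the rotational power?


Given: tau = 28 Nm, omega = 4 rad/s
Using P = tau * omega
P = 28 * 4
P = 112 W

112 W


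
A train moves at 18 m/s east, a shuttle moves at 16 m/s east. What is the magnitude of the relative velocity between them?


Given: v_A = 18 m/s east, v_B = 16 m/s east
Both move in the same direction; relative speed = |v_A - v_B|
|18 - 16| = |2|
= 2 m/s

2 m/s


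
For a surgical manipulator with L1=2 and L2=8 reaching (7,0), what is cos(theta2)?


Given: L1 = 2, L2 = 8, target (x, y) = (7, 0)
Using cos(theta2) = (x^2 + y^2 - L1^2 - L2^2) / (2*L1*L2)
x^2 + y^2 = 7^2 + 0 = 49
L1^2 + L2^2 = 4 + 64 = 68
Numerator = 49 - 68 = -19
Denominator = 2*2*8 = 32
cos(theta2) = -19/32 = -19/32

-19/32


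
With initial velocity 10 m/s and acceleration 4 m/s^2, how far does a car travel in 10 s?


Given: v0 = 10 m/s, a = 4 m/s^2, t = 10 s
Using s = v0*t + (1/2)*a*t^2
s = 10*10 + (1/2)*4*10^2
s = 100 + (1/2)*400
s = 100 + 200
s = 300

300 m


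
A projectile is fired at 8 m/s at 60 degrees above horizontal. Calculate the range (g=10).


Given: v0 = 8 m/s, theta = 60 deg, g = 10 m/s^2
sin(2*60) = sin(120) = sqrt(3)/2
Using R = v0^2 * sin(2*theta) / g
R = 8^2 * (sqrt(3)/2) / 10
R = 64 * sqrt(3) / 20
R = 16/5*sqrt(3) m

16/5*sqrt(3) m


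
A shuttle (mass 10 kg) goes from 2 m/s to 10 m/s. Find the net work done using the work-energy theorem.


Given: m = 10 kg, v0 = 2 m/s, v = 10 m/s
Using W = (1/2)*m*(v^2 - v0^2)
v^2 = 10^2 = 100
v0^2 = 2^2 = 4
v^2 - v0^2 = 100 - 4 = 96
W = (1/2)*10*96 = 480 J

480 J


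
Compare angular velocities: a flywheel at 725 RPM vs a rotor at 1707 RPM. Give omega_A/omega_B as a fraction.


Given: RPM_A = 725, RPM_B = 1707
omega = 2*pi*RPM/60, so omega_A/omega_B = RPM_A / RPM_B
omega_A/omega_B = 725 / 1707
omega_A/omega_B = 725/1707

725/1707


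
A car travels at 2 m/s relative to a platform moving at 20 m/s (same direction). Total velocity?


Given: object velocity = 2 m/s, platform velocity = 20 m/s (same direction)
Using classical velocity addition: v_total = v_object + v_platform
v_total = 2 + 20
v_total = 22 m/s

22 m/s


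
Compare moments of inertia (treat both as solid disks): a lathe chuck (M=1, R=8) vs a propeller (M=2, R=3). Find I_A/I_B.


Given: M1=1 kg, R1=8 m, M2=2 kg, R2=3 m
For a disk: I = (1/2)*M*R^2, so I_A/I_B = (M1*R1^2)/(M2*R2^2)
M1*R1^2 = 1*64 = 64
M2*R2^2 = 2*9 = 18
I_A/I_B = 64/18 = 32/9

32/9


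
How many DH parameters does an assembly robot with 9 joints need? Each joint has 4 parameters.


Given: 9 joints, 4 DH parameters per joint (d, theta, a, alpha)
Total DH parameters = number_of_joints * 4
Total = 9 * 4
Total = 36

36


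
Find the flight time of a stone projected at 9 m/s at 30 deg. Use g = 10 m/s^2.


Given: v0 = 9 m/s, theta = 30 deg, g = 10 m/s^2
sin(30) = 1/2
Using T = 2*v0*sin(theta) / g
T = 2*9*1/2 / 10
T = 9 / 10
T = 9/10 s

9/10 s


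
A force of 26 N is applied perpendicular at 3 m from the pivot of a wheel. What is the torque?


Given: F = 26 N, r = 3 m, angle = 90 deg (perpendicular)
Using tau = F * r * sin(90)
sin(90) = 1
tau = 26 * 3 * 1
tau = 78 Nm

78 Nm


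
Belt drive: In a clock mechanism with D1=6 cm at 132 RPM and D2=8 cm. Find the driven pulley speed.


Given: D1 = 6 cm, w1 = 132 RPM, D2 = 8 cm
Using D1*w1 = D2*w2
w2 = D1*w1 / D2
w2 = 6*132 / 8
w2 = 792 / 8
w2 = 99 RPM

99 RPM


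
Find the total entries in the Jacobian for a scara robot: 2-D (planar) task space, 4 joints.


Given: task space dimension = 2, joints = 4
Jacobian is a 2 x 4 matrix
Total entries = rows * columns
Total = 2 * 4
Total = 8

8


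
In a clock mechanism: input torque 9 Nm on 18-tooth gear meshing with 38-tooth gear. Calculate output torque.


Given: N1 = 18, N2 = 38, T1 = 9 Nm
Using T2/T1 = N2/N1
T2 = T1 * N2 / N1
T2 = 9 * 38 / 18
T2 = 342 / 18
T2 = 19 Nm

19 Nm


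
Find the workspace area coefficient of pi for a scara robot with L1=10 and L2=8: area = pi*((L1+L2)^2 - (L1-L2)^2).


Given: L1 = 10, L2 = 8
(L1+L2)^2 = (18)^2 = 324
(L1-L2)^2 = (2)^2 = 4
Difference = 324 - 4 = 320
This equals 4*L1*L2 = 4*10*8 = 320
Workspace area = 320*pi

320


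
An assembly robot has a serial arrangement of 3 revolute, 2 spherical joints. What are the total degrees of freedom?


Given: serial robot with 3 revolute, 2 spherical joints
DOF contribution per joint type: revolute=1, prismatic=1, spherical=3, fixed=0
DOF = 3*1 + 2*3
DOF = 9

9


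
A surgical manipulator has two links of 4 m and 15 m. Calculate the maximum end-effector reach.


Given: L1 = 4 m, L2 = 15 m
For a 2-link planar arm, max reach = L1 + L2 (fully extended)
Max reach = 4 + 15
Max reach = 19 m

19 m


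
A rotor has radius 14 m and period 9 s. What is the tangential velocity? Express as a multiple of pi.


Given: radius r = 14 m, period T = 9 s
Using v = 2*pi*r / T
v = 2*pi*14 / 9
v = 28*pi / 9
v = 28/9*pi m/s

28/9*pi m/s


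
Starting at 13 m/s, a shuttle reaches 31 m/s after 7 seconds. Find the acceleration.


Given: initial velocity v0 = 13 m/s, final velocity v = 31 m/s, time t = 7 s
Using a = (v - v0) / t
a = (31 - 13) / 7
a = 18 / 7
a = 18/7 m/s^2

18/7 m/s^2


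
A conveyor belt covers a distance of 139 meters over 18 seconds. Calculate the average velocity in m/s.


Given: distance d = 139 m, time t = 18 s
Using v = d / t
v = 139 / 18
v = 139/18 m/s

139/18 m/s


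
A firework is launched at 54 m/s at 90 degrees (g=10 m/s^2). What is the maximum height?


Given: v0 = 54 m/s, theta = 90 deg, g = 10 m/s^2
sin^2(90) = 1
Using H = v0^2 * sin^2(theta) / (2*g)
H = 54^2 * 1 / (2*10)
H = 2916 * 1 / 20
H = 2916 / 20
H = 729/5 m

729/5 m


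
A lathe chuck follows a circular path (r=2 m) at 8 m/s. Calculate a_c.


Given: v = 8 m/s, r = 2 m
Using a_c = v^2 / r
a_c = 8^2 / 2
a_c = 64 / 2
a_c = 32 m/s^2

32 m/s^2


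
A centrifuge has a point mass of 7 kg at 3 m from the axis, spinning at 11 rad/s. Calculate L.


Given: m = 7 kg, r = 3 m, omega = 11 rad/s
For a point mass: I = m*r^2
I = 7*3^2 = 7*9 = 63
L = I*omega = 63*11
L = 693 kg*m^2/s

693 kg*m^2/s


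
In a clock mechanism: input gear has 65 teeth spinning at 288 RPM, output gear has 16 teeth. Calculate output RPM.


Given: N1 = 65 teeth, w1 = 288 RPM, N2 = 16 teeth
Using N1*w1 = N2*w2
w2 = N1*w1 / N2
w2 = 65*288 / 16
w2 = 18720 / 16
w2 = 1170 RPM

1170 RPM


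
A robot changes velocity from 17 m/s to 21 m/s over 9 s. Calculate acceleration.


Given: initial velocity v0 = 17 m/s, final velocity v = 21 m/s, time t = 9 s
Using a = (v - v0) / t
a = (21 - 17) / 9
a = 4 / 9
a = 4/9 m/s^2

4/9 m/s^2


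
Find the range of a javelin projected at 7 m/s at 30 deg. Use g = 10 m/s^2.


Given: v0 = 7 m/s, theta = 30 deg, g = 10 m/s^2
sin(2*30) = sin(60) = sqrt(3)/2
Using R = v0^2 * sin(2*theta) / g
R = 7^2 * (sqrt(3)/2) / 10
R = 49 * sqrt(3) / 20
R = 49/20*sqrt(3) m

49/20*sqrt(3) m


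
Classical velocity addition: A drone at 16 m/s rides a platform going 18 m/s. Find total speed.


Given: object velocity = 16 m/s, platform velocity = 18 m/s (same direction)
Using classical velocity addition: v_total = v_object + v_platform
v_total = 16 + 18
v_total = 34 m/s

34 m/s


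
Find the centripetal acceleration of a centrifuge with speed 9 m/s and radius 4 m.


Given: v = 9 m/s, r = 4 m
Using a_c = v^2 / r
a_c = 9^2 / 4
a_c = 81 / 4
a_c = 81/4 m/s^2

81/4 m/s^2


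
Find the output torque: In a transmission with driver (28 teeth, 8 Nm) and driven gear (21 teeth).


Given: N1 = 28, N2 = 21, T1 = 8 Nm
Using T2/T1 = N2/N1
T2 = T1 * N2 / N1
T2 = 8 * 21 / 28
T2 = 168 / 28
T2 = 6 Nm

6 Nm


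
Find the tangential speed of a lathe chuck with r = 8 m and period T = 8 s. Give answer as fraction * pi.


Given: radius r = 8 m, period T = 8 s
Using v = 2*pi*r / T
v = 2*pi*8 / 8
v = 16*pi / 8
v = 2*pi m/s

2*pi m/s


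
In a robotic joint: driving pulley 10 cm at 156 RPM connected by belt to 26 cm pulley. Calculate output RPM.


Given: D1 = 10 cm, w1 = 156 RPM, D2 = 26 cm
Using D1*w1 = D2*w2
w2 = D1*w1 / D2
w2 = 10*156 / 26
w2 = 1560 / 26
w2 = 60 RPM

60 RPM


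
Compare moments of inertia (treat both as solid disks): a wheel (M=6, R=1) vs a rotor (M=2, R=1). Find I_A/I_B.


Given: M1=6 kg, R1=1 m, M2=2 kg, R2=1 m
For a disk: I = (1/2)*M*R^2, so I_A/I_B = (M1*R1^2)/(M2*R2^2)
M1*R1^2 = 6*1 = 6
M2*R2^2 = 2*1 = 2
I_A/I_B = 6/2 = 3

3


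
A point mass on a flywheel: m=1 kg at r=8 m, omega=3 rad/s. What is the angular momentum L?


Given: m = 1 kg, r = 8 m, omega = 3 rad/s
For a point mass: I = m*r^2
I = 1*8^2 = 1*64 = 64
L = I*omega = 64*3
L = 192 kg*m^2/s

192 kg*m^2/s


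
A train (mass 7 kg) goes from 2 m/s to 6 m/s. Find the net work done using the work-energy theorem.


Given: m = 7 kg, v0 = 2 m/s, v = 6 m/s
Using W = (1/2)*m*(v^2 - v0^2)
v^2 = 6^2 = 36
v0^2 = 2^2 = 4
v^2 - v0^2 = 36 - 4 = 32
W = (1/2)*7*32 = 112 J

112 J


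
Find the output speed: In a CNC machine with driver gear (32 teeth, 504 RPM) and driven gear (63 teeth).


Given: N1 = 32 teeth, w1 = 504 RPM, N2 = 63 teeth
Using N1*w1 = N2*w2
w2 = N1*w1 / N2
w2 = 32*504 / 63
w2 = 16128 / 63
w2 = 256 RPM

256 RPM


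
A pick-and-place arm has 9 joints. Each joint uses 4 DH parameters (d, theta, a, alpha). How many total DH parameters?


Given: 9 joints, 4 DH parameters per joint (d, theta, a, alpha)
Total DH parameters = number_of_joints * 4
Total = 9 * 4
Total = 36

36


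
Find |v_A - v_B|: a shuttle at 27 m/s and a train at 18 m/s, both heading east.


Given: v_A = 27 m/s east, v_B = 18 m/s east
Both move in the same direction; relative speed = |v_A - v_B|
|27 - 18| = |9|
= 9 m/s

9 m/s


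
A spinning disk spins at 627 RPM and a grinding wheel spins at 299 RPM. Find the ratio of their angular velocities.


Given: RPM_A = 627, RPM_B = 299
omega = 2*pi*RPM/60, so omega_A/omega_B = RPM_A / RPM_B
omega_A/omega_B = 627 / 299
omega_A/omega_B = 627/299

627/299


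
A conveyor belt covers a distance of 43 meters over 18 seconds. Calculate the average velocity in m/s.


Given: distance d = 43 m, time t = 18 s
Using v = d / t
v = 43 / 18
v = 43/18 m/s

43/18 m/s


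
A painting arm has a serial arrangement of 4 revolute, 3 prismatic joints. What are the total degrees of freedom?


Given: serial robot with 4 revolute, 3 prismatic joints
DOF contribution per joint type: revolute=1, prismatic=1, spherical=3, fixed=0
DOF = 4*1 + 3*1
DOF = 7

7


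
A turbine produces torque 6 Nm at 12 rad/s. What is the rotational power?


Given: tau = 6 Nm, omega = 12 rad/s
Using P = tau * omega
P = 6 * 12
P = 72 W

72 W


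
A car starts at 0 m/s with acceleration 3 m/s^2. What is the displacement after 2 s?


Given: v0 = 0 m/s, a = 3 m/s^2, t = 2 s
Using s = v0*t + (1/2)*a*t^2
s = 0*2 + (1/2)*3*2^2
s = 0 + (1/2)*12
s = 0 + 6
s = 6

6 m


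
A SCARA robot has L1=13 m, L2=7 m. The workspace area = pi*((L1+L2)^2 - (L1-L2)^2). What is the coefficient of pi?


Given: L1 = 13, L2 = 7
(L1+L2)^2 = (20)^2 = 400
(L1-L2)^2 = (6)^2 = 36
Difference = 400 - 36 = 364
This equals 4*L1*L2 = 4*13*7 = 364
Workspace area = 364*pi

364


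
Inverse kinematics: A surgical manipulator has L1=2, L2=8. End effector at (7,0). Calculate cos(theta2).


Given: L1 = 2, L2 = 8, target (x, y) = (7, 0)
Using cos(theta2) = (x^2 + y^2 - L1^2 - L2^2) / (2*L1*L2)
x^2 + y^2 = 7^2 + 0 = 49
L1^2 + L2^2 = 4 + 64 = 68
Numerator = 49 - 68 = -19
Denominator = 2*2*8 = 32
cos(theta2) = -19/32 = -19/32

-19/32


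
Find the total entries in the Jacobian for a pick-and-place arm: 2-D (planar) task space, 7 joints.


Given: task space dimension = 2, joints = 7
Jacobian is a 2 x 7 matrix
Total entries = rows * columns
Total = 2 * 7
Total = 14

14


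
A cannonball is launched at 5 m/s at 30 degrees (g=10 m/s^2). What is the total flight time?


Given: v0 = 5 m/s, theta = 30 deg, g = 10 m/s^2
sin(30) = 1/2
Using T = 2*v0*sin(theta) / g
T = 2*5*1/2 / 10
T = 5 / 10
T = 1/2 s

1/2 s


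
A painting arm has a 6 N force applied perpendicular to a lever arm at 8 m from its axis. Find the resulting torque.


Given: F = 6 N, r = 8 m, angle = 90 deg (perpendicular)
Using tau = F * r * sin(90)
sin(90) = 1
tau = 6 * 8 * 1
tau = 48 Nm

48 Nm


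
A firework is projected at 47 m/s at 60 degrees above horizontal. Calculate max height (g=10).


Given: v0 = 47 m/s, theta = 60 deg, g = 10 m/s^2
sin^2(60) = 3/4
Using H = v0^2 * sin^2(theta) / (2*g)
H = 47^2 * 3/4 / (2*10)
H = 2209 * 3/4 / 20
H = 6627/4 / 20
H = 6627/80 m

6627/80 m


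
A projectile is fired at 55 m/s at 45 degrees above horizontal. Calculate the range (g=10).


Given: v0 = 55 m/s, theta = 45 deg, g = 10 m/s^2
sin(2*45) = sin(90) = 1
Using R = v0^2 * sin(2*theta) / g
R = 55^2 * 1 / 10
R = 3025 / 10
R = 605/2 m

605/2 m


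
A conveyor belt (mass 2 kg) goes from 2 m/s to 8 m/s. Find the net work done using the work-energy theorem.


Given: m = 2 kg, v0 = 2 m/s, v = 8 m/s
Using W = (1/2)*m*(v^2 - v0^2)
v^2 = 8^2 = 64
v0^2 = 2^2 = 4
v^2 - v0^2 = 64 - 4 = 60
W = (1/2)*2*60 = 60 J

60 J


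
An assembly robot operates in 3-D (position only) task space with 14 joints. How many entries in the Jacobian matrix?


Given: task space dimension = 3, joints = 14
Jacobian is a 3 x 14 matrix
Total entries = rows * columns
Total = 3 * 14
Total = 42

42


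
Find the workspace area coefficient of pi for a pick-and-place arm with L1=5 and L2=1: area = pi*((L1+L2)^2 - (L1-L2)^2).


Given: L1 = 5, L2 = 1
(L1+L2)^2 = (6)^2 = 36
(L1-L2)^2 = (4)^2 = 16
Difference = 36 - 16 = 20
This equals 4*L1*L2 = 4*5*1 = 20
Workspace area = 20*pi

20


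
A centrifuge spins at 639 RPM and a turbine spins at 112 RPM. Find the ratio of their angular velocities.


Given: RPM_A = 639, RPM_B = 112
omega = 2*pi*RPM/60, so omega_A/omega_B = RPM_A / RPM_B
omega_A/omega_B = 639 / 112
omega_A/omega_B = 639/112

639/112


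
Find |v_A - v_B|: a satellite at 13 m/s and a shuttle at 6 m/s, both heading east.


Given: v_A = 13 m/s east, v_B = 6 m/s east
Both move in the same direction; relative speed = |v_A - v_B|
|13 - 6| = |7|
= 7 m/s

7 m/s


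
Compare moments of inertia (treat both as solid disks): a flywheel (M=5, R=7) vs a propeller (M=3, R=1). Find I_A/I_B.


Given: M1=5 kg, R1=7 m, M2=3 kg, R2=1 m
For a disk: I = (1/2)*M*R^2, so I_A/I_B = (M1*R1^2)/(M2*R2^2)
M1*R1^2 = 5*49 = 245
M2*R2^2 = 3*1 = 3
I_A/I_B = 245/3 = 245/3

245/3


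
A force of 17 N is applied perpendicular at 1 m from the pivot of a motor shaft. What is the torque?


Given: F = 17 N, r = 1 m, angle = 90 deg (perpendicular)
Using tau = F * r * sin(90)
sin(90) = 1
tau = 17 * 1 * 1
tau = 17 Nm

17 Nm


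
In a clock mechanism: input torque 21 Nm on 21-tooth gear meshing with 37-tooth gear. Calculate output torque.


Given: N1 = 21, N2 = 37, T1 = 21 Nm
Using T2/T1 = N2/N1
T2 = T1 * N2 / N1
T2 = 21 * 37 / 21
T2 = 777 / 21
T2 = 37 Nm

37 Nm


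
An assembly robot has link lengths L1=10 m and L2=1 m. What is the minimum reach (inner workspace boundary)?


Given: L1 = 10 m, L2 = 1 m
For a 2-link planar arm, min reach = |L1 - L2| (second link folded back)
Min reach = |10 - 1|
Min reach = 9 m

9 m


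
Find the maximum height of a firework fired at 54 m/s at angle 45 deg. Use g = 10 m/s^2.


Given: v0 = 54 m/s, theta = 45 deg, g = 10 m/s^2
sin^2(45) = 1/2
Using H = v0^2 * sin^2(theta) / (2*g)
H = 54^2 * 1/2 / (2*10)
H = 2916 * 1/2 / 20
H = 1458 / 20
H = 729/10 m

729/10 m


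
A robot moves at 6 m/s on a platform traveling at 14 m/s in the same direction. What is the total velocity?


Given: object velocity = 6 m/s, platform velocity = 14 m/s (same direction)
Using classical velocity addition: v_total = v_object + v_platform
v_total = 6 + 14
v_total = 20 m/s

20 m/s


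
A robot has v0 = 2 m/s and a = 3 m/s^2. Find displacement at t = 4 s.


Given: v0 = 2 m/s, a = 3 m/s^2, t = 4 s
Using s = v0*t + (1/2)*a*t^2
s = 2*4 + (1/2)*3*4^2
s = 8 + (1/2)*48
s = 8 + 24
s = 32

32 m


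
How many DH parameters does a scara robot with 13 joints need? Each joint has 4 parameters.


Given: 13 joints, 4 DH parameters per joint (d, theta, a, alpha)
Total DH parameters = number_of_joints * 4
Total = 13 * 4
Total = 52

52


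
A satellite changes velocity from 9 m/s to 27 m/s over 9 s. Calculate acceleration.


Given: initial velocity v0 = 9 m/s, final velocity v = 27 m/s, time t = 9 s
Using a = (v - v0) / t
a = (27 - 9) / 9
a = 18 / 9
a = 2 m/s^2

2 m/s^2


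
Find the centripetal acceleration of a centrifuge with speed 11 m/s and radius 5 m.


Given: v = 11 m/s, r = 5 m
Using a_c = v^2 / r
a_c = 11^2 / 5
a_c = 121 / 5
a_c = 121/5 m/s^2

121/5 m/s^2


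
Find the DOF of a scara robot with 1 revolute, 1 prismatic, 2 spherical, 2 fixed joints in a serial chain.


Given: serial robot with 1 revolute, 1 prismatic, 2 spherical, 2 fixed joints
DOF contribution per joint type: revolute=1, prismatic=1, spherical=3, fixed=0
DOF = 1*1 + 1*1 + 2*3 + 2*0
DOF = 8

8


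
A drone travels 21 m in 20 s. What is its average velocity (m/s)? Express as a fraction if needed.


Given: distance d = 21 m, time t = 20 s
Using v = d / t
v = 21 / 20
v = 21/20 m/s

21/20 m/s


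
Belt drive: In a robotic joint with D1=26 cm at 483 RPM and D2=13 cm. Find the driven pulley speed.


Given: D1 = 26 cm, w1 = 483 RPM, D2 = 13 cm
Using D1*w1 = D2*w2
w2 = D1*w1 / D2
w2 = 26*483 / 13
w2 = 12558 / 13
w2 = 966 RPM

966 RPM


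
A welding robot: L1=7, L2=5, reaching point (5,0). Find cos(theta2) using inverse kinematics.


Given: L1 = 7, L2 = 5, target (x, y) = (5, 0)
Using cos(theta2) = (x^2 + y^2 - L1^2 - L2^2) / (2*L1*L2)
x^2 + y^2 = 5^2 + 0 = 25
L1^2 + L2^2 = 49 + 25 = 74
Numerator = 25 - 74 = -49
Denominator = 2*7*5 = 70
cos(theta2) = -49/70 = -7/10

-7/10


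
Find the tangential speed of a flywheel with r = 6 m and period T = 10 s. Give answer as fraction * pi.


Given: radius r = 6 m, period T = 10 s
Using v = 2*pi*r / T
v = 2*pi*6 / 10
v = 12*pi / 10
v = 6/5*pi m/s

6/5*pi m/s


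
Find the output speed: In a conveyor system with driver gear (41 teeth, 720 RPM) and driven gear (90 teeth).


Given: N1 = 41 teeth, w1 = 720 RPM, N2 = 90 teeth
Using N1*w1 = N2*w2
w2 = N1*w1 / N2
w2 = 41*720 / 90
w2 = 29520 / 90
w2 = 328 RPM

328 RPM


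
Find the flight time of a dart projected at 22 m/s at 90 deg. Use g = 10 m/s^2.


Given: v0 = 22 m/s, theta = 90 deg, g = 10 m/s^2
sin(90) = 1
Using T = 2*v0*sin(theta) / g
T = 2*22*1 / 10
T = 44 / 10
T = 22/5 s

22/5 s


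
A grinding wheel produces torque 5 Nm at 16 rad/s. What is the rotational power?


Given: tau = 5 Nm, omega = 16 rad/s
Using P = tau * omega
P = 5 * 16
P = 80 W

80 W


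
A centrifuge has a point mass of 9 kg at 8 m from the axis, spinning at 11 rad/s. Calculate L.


Given: m = 9 kg, r = 8 m, omega = 11 rad/s
For a point mass: I = m*r^2
I = 9*8^2 = 9*64 = 576
L = I*omega = 576*11
L = 6336 kg*m^2/s

6336 kg*m^2/s


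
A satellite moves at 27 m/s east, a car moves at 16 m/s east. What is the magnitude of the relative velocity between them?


Given: v_A = 27 m/s east, v_B = 16 m/s east
Both move in the same direction; relative speed = |v_A - v_B|
|27 - 16| = |11|
= 11 m/s

11 m/s


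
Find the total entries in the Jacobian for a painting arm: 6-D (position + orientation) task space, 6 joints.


Given: task space dimension = 6, joints = 6
Jacobian is a 6 x 6 matrix
Total entries = rows * columns
Total = 6 * 6
Total = 36

36


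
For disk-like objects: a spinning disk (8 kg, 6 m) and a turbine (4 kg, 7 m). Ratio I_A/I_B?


Given: M1=8 kg, R1=6 m, M2=4 kg, R2=7 m
For a disk: I = (1/2)*M*R^2, so I_A/I_B = (M1*R1^2)/(M2*R2^2)
M1*R1^2 = 8*36 = 288
M2*R2^2 = 4*49 = 196
I_A/I_B = 288/196 = 72/49

72/49


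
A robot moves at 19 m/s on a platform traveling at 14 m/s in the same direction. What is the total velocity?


Given: object velocity = 19 m/s, platform velocity = 14 m/s (same direction)
Using classical velocity addition: v_total = v_object + v_platform
v_total = 19 + 14
v_total = 33 m/s

33 m/s


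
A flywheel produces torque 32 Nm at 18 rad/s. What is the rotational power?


Given: tau = 32 Nm, omega = 18 rad/s
Using P = tau * omega
P = 32 * 18
P = 576 W

576 W


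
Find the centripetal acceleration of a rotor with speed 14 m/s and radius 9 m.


Given: v = 14 m/s, r = 9 m
Using a_c = v^2 / r
a_c = 14^2 / 9
a_c = 196 / 9
a_c = 196/9 m/s^2

196/9 m/s^2


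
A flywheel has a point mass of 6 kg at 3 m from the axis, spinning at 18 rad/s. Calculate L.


Given: m = 6 kg, r = 3 m, omega = 18 rad/s
For a point mass: I = m*r^2
I = 6*3^2 = 6*9 = 54
L = I*omega = 54*18
L = 972 kg*m^2/s

972 kg*m^2/s


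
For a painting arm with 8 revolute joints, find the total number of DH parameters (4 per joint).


Given: 8 joints, 4 DH parameters per joint (d, theta, a, alpha)
Total DH parameters = number_of_joints * 4
Total = 8 * 4
Total = 32

32


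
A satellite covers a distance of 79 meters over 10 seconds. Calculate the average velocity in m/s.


Given: distance d = 79 m, time t = 10 s
Using v = d / t
v = 79 / 10
v = 79/10 m/s

79/10 m/s


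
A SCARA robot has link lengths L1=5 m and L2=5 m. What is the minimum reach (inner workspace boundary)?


Given: L1 = 5 m, L2 = 5 m
For a 2-link planar arm, min reach = |L1 - L2| (second link folded back)
Min reach = |5 - 5|
Min reach = 0 m

0 m


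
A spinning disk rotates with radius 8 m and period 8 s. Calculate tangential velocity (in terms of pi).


Given: radius r = 8 m, period T = 8 s
Using v = 2*pi*r / T
v = 2*pi*8 / 8
v = 16*pi / 8
v = 2*pi m/s

2*pi m/s


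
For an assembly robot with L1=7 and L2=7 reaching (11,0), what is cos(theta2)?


Given: L1 = 7, L2 = 7, target (x, y) = (11, 0)
Using cos(theta2) = (x^2 + y^2 - L1^2 - L2^2) / (2*L1*L2)
x^2 + y^2 = 11^2 + 0 = 121
L1^2 + L2^2 = 49 + 49 = 98
Numerator = 121 - 98 = 23
Denominator = 2*7*7 = 98
cos(theta2) = 23/98 = 23/98

23/98


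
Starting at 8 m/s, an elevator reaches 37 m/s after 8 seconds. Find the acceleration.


Given: initial velocity v0 = 8 m/s, final velocity v = 37 m/s, time t = 8 s
Using a = (v - v0) / t
a = (37 - 8) / 8
a = 29 / 8
a = 29/8 m/s^2

29/8 m/s^2


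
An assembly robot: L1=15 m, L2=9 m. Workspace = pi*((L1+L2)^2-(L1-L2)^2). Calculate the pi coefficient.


Given: L1 = 15, L2 = 9
(L1+L2)^2 = (24)^2 = 576
(L1-L2)^2 = (6)^2 = 36
Difference = 576 - 36 = 540
This equals 4*L1*L2 = 4*15*9 = 540
Workspace area = 540*pi

540


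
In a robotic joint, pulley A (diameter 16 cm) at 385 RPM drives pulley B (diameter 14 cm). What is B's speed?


Given: D1 = 16 cm, w1 = 385 RPM, D2 = 14 cm
Using D1*w1 = D2*w2
w2 = D1*w1 / D2
w2 = 16*385 / 14
w2 = 6160 / 14
w2 = 440 RPM

440 RPM


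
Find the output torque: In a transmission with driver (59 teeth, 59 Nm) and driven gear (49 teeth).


Given: N1 = 59, N2 = 49, T1 = 59 Nm
Using T2/T1 = N2/N1
T2 = T1 * N2 / N1
T2 = 59 * 49 / 59
T2 = 2891 / 59
T2 = 49 Nm

49 Nm


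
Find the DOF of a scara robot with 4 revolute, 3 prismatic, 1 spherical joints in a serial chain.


Given: serial robot with 4 revolute, 3 prismatic, 1 spherical joints
DOF contribution per joint type: revolute=1, prismatic=1, spherical=3, fixed=0
DOF = 4*1 + 3*1 + 1*3
DOF = 10

10


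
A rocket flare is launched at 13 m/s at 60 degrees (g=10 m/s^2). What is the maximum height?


Given: v0 = 13 m/s, theta = 60 deg, g = 10 m/s^2
sin^2(60) = 3/4
Using H = v0^2 * sin^2(theta) / (2*g)
H = 13^2 * 3/4 / (2*10)
H = 169 * 3/4 / 20
H = 507/4 / 20
H = 507/80 m

507/80 m


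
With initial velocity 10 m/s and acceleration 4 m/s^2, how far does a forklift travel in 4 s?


Given: v0 = 10 m/s, a = 4 m/s^2, t = 4 s
Using s = v0*t + (1/2)*a*t^2
s = 10*4 + (1/2)*4*4^2
s = 40 + (1/2)*64
s = 40 + 32
s = 72

72 m


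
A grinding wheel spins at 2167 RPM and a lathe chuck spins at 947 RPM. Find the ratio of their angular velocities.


Given: RPM_A = 2167, RPM_B = 947
omega = 2*pi*RPM/60, so omega_A/omega_B = RPM_A / RPM_B
omega_A/omega_B = 2167 / 947
omega_A/omega_B = 2167/947

2167/947


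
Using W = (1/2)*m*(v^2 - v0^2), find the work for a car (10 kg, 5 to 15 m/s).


Given: m = 10 kg, v0 = 5 m/s, v = 15 m/s
Using W = (1/2)*m*(v^2 - v0^2)
v^2 = 15^2 = 225
v0^2 = 5^2 = 25
v^2 - v0^2 = 225 - 25 = 200
W = (1/2)*10*200 = 1000 J

1000 J


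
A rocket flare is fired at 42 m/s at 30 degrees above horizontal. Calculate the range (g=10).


Given: v0 = 42 m/s, theta = 30 deg, g = 10 m/s^2
sin(2*30) = sin(60) = sqrt(3)/2
Using R = v0^2 * sin(2*theta) / g
R = 42^2 * (sqrt(3)/2) / 10
R = 1764 * sqrt(3) / 20
R = 441/5*sqrt(3) m

441/5*sqrt(3) m


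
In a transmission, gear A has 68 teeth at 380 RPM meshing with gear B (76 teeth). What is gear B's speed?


Given: N1 = 68 teeth, w1 = 380 RPM, N2 = 76 teeth
Using N1*w1 = N2*w2
w2 = N1*w1 / N2
w2 = 68*380 / 76
w2 = 25840 / 76
w2 = 340 RPM

340 RPM


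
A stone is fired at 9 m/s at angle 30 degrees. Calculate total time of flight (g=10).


Given: v0 = 9 m/s, theta = 30 deg, g = 10 m/s^2
sin(30) = 1/2
Using T = 2*v0*sin(theta) / g
T = 2*9*1/2 / 10
T = 9 / 10
T = 9/10 s

9/10 s


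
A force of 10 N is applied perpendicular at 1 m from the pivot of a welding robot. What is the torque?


Given: F = 10 N, r = 1 m, angle = 90 deg (perpendicular)
Using tau = F * r * sin(90)
sin(90) = 1
tau = 10 * 1 * 1
tau = 10 Nm

10 Nm


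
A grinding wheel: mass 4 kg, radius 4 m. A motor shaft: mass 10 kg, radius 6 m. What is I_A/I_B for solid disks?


Given: M1=4 kg, R1=4 m, M2=10 kg, R2=6 m
For a disk: I = (1/2)*M*R^2, so I_A/I_B = (M1*R1^2)/(M2*R2^2)
M1*R1^2 = 4*16 = 64
M2*R2^2 = 10*36 = 360
I_A/I_B = 64/360 = 8/45

8/45


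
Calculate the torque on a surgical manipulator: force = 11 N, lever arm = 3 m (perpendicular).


Given: F = 11 N, r = 3 m, angle = 90 deg (perpendicular)
Using tau = F * r * sin(90)
sin(90) = 1
tau = 11 * 3 * 1
tau = 33 Nm

33 Nm


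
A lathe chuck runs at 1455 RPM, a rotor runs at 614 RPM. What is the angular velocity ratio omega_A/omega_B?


Given: RPM_A = 1455, RPM_B = 614
omega = 2*pi*RPM/60, so omega_A/omega_B = RPM_A / RPM_B
omega_A/omega_B = 1455 / 614
omega_A/omega_B = 1455/614

1455/614


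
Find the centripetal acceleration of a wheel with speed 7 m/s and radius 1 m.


Given: v = 7 m/s, r = 1 m
Using a_c = v^2 / r
a_c = 7^2 / 1
a_c = 49 / 1
a_c = 49 m/s^2

49 m/s^2


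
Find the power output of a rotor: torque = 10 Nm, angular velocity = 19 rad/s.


Given: tau = 10 Nm, omega = 19 rad/s
Using P = tau * omega
P = 10 * 19
P = 190 W

190 W


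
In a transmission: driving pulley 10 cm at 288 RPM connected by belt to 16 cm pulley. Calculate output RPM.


Given: D1 = 10 cm, w1 = 288 RPM, D2 = 16 cm
Using D1*w1 = D2*w2
w2 = D1*w1 / D2
w2 = 10*288 / 16
w2 = 2880 / 16
w2 = 180 RPM

180 RPM


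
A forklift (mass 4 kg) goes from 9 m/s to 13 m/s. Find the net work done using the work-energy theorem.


Given: m = 4 kg, v0 = 9 m/s, v = 13 m/s
Using W = (1/2)*m*(v^2 - v0^2)
v^2 = 13^2 = 169
v0^2 = 9^2 = 81
v^2 - v0^2 = 169 - 81 = 88
W = (1/2)*4*88 = 176 J

176 J


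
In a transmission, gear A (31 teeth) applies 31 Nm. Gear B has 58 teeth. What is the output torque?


Given: N1 = 31, N2 = 58, T1 = 31 Nm
Using T2/T1 = N2/N1
T2 = T1 * N2 / N1
T2 = 31 * 58 / 31
T2 = 1798 / 31
T2 = 58 Nm

58 Nm
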